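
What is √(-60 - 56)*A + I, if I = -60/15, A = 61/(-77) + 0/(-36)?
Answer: -4 - 122*I*√29/77 ≈ -4.0 - 8.5323*I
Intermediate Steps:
A = -61/77 (A = 61*(-1/77) + 0*(-1/36) = -61/77 + 0 = -61/77 ≈ -0.79221)
I = -4 (I = -60/15 = -4*1 = -4)
√(-60 - 56)*A + I = √(-60 - 56)*(-61/77) - 4 = √(-116)*(-61/77) - 4 = (2*I*√29)*(-61/77) - 4 = -122*I*√29/77 - 4 = -4 - 122*I*√29/77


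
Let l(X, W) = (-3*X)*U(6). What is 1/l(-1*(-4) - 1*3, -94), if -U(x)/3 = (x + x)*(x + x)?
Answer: 1/1296 ≈ 0.00077160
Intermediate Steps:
U(x) = -12*x² (U(x) = -3*(x + x)*(x + x) = -3*2*x*2*x = -12*x²)
l(X, W) = 1296*X (l(X, W) = (-3*X)*(-12*6²) = (-3*X)*(-12*36) = -3*X*(-432) = 1296*X)
1/l(-1*(-4) - 1*3, -94) = 1/(1296*(-1*(-4) - 1*3)) = 1/(1296*(4 - 3)) = 1/(1296*1) = 1/1296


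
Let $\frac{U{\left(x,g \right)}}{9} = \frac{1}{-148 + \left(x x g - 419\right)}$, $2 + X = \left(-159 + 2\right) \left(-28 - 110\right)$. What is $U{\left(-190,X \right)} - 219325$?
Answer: $- \frac{171527466122716}{782069833} \approx -2.1933 \cdot 10^{5}$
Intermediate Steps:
$X = 21664$ ($X = -2 + \left(-159 + 2\right) \left(-28 - 110\right) = -2 - 157 \left(-28 - 110\right) = -2 - -21666 = -2 + 21666 = 21664$)
$U{\left(x,g \right)} = \frac{9}{-567 + g x^{2}}$ ($U{\left(x,g \right)} = \frac{9}{-148 + \left(x x g - 419\right)} = \frac{9}{-148 + \left(x^{2} g - 419\right)} = \frac{9}{-148 + \left(g x^{2} - 419\right)} = \frac{9}{-148 + \left(-419 + g x^{2}\right)} = \frac{9}{-567 + g x^{2}}$)
$U{\left(-190,X \right)} - 219325 = \frac{9}{-567 + 21664 \left(-190\right)^{2}} - 219325 = \frac{9}{-567 + 21664 \cdot 36100} - 219325 = \frac{9}{-567 + 782070400} - 219325 = \frac{9}{782069833} - 219325 = - \frac{171527466122716}{782069833}$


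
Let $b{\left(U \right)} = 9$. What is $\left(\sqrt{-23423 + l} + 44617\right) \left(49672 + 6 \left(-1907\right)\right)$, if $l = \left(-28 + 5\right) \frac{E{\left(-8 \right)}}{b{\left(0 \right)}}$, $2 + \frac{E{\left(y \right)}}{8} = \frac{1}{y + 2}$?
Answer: $1705707910 + \frac{191150 i \sqrt{75747}}{9} \approx 1.7057 \cdot 10^{9} + 5.8454 \cdot 10^{6} i$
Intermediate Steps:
$E{\left(y \right)} = -16 + \frac{8}{2 + y}$ ($E{\left(y \right)} = -16 + \frac{8}{y + 2} = -16 + \frac{8}{2 + y}$)
$l = \frac{1196}{27}$ ($l = \left(-28 + 5\right) \frac{8 \frac{1}{2 - 8} \left(-3 - -16\right)}{9} = - 23 \frac{8 \left(-3 + 16\right)}{-6} \cdot \frac{1}{9} = - 23 \cdot 8 \left(- \frac{1}{6}\right) 13 \cdot \frac{1}{9} = - 23 \left(\left(- \frac{52}{3}\right) \frac{1}{9}\right) = \left(-23\right) \left(- \frac{52}{27}\right) = \frac{1196}{27} \approx 44.296$)
$\left(\sqrt{-23423 + l} + 44617\right) \left(49672 + 6 \left(-1907\right)\right) = \left(\sqrt{-23423 + \frac{1196}{27}} + 44617\right) \left(49672 + 6 \left(-1907\right)\right) = \left(\sqrt{- \frac{631225}{27}} + 44617\right) \left(49672 - 11442\right) = \left(\frac{5 i \sqrt{75747}}{9} + 44617\right) 38230 = \left(44617 + \frac{5 i \sqrt{75747}}{9}\right) 38230 = 1705707910 + \frac{191150 i \sqrt{75747}}{9}$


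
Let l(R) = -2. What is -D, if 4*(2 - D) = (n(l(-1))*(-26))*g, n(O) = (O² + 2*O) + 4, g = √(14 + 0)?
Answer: -2 - 26*√14 ≈ -99.283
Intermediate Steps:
g = √14 ≈ 3.7417
n(O) = 4 + O² + 2*O
D = 2 + 26*√14 (D = 2 - (4 + (-2)² + 2*(-2))*(-26)*√14/4 = 2 - (4 + 4 - 4)*(-26)*√14/4 = 2 - 4*(-26)*√14/4 = 2 - (-26)*√14 = 2 + 26*√14 ≈ 99.283)
-D = -(2 + 26*√14) = -2 - 26*√14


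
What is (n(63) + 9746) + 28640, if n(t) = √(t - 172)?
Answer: 38386 + I*√109 ≈ 38386.0 + 10.44*I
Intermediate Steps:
n(t) = √(-172 + t)
(n(63) + 9746) + 28640 = (√(-172 + 63) + 9746) + 28640 = (√(-109) + 9746) + 28640 = (I*√109 + 9746) + 28640 = (9746 + I*√109) + 28640 = 38386 + I*√109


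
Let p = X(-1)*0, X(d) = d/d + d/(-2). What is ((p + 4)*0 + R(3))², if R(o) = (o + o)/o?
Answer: 4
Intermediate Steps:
X(d) = 1 - d/2 (X(d) = 1 + d*(-½) = 1 - d/2)
p = 0 (p = (1 - ½*(-1))*0 = (1 + ½)*0 = (3/2)*0 = 0)
R(o) = 2 (R(o) = (2*o)/o = 2)
((p + 4)*0 + R(3))² = ((0 + 4)*0 + 2)² = (4*0 + 2)² = (0 + 2)² = 2² = 4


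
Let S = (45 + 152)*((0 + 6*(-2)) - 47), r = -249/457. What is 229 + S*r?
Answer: 2998780/457 ≈ 6561.9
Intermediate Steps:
r = -249/457 (r = -249*1/457 = -249/457 ≈ -0.54486)
S = -11623 (S = 197*((0 - 12) - 47) = 197*(-12 - 47) = 197*(-59) = -11623)
229 + S*r = 229 - 11623*(-249/457) = 229 + 2894127/457 = 2998780/457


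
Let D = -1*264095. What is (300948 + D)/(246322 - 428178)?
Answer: -36853/181856 ≈ -0.20265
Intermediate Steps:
D = -264095
(300948 + D)/(246322 - 428178) = (300948 - 264095)/(246322 - 428178) = 36853/(-181856) = 36853*(-1/181856) = -36853/181856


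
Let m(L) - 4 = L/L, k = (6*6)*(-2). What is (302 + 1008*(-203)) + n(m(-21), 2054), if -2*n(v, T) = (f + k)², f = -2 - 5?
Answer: -414885/2 ≈ -2.0744e+5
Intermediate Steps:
k = -72 (k = 36*(-2) = -72)
m(L) = 5 (m(L) = 4 + L/L = 4 + 1 = 5)
f = -7
n(v, T) = -6241/2 (n(v, T) = -(-7 - 72)²/2 = -½*(-79)² = -½*6241 = -6241/2)
(302 + 1008*(-203)) + n(m(-21), 2054) = (302 + 1008*(-203)) - 6241/2 = (302 - 204624) - 6241/2 = -204322 - 6241/2 = -414885/2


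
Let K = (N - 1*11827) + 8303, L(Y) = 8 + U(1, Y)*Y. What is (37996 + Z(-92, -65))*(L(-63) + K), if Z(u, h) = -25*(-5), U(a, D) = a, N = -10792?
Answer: -547836891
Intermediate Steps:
Z(u, h) = 125
L(Y) = 8 + Y (L(Y) = 8 + 1*Y = 8 + Y)
K = -14316 (K = (-10792 - 1*11827) + 8303 = (-10792 - 11827) + 8303 = -22619 + 8303 = -14316)
(37996 + Z(-92, -65))*(L(-63) + K) = (37996 + 125)*((8 - 63) - 14316) = 38121*(-55 - 14316) = 38121*(-14371) = -547836891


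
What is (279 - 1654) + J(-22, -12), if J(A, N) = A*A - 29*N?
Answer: -543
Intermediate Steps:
J(A, N) = A² - 29*N
(279 - 1654) + J(-22, -12) = (279 - 1654) + ((-22)² - 29*(-12)) = -1375 + (484 + 348) = -1375 + 832 = -543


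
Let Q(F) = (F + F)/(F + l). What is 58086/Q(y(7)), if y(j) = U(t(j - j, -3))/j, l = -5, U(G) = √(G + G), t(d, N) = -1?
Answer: 29043 + 1016505*I*√2/2 ≈ 29043.0 + 7.1878e+5*I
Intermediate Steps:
U(G) = √2*√G (U(G) = √(2*G) = √2*√G)
y(j) = I*√2/j (y(j) = (√2*√(-1))/j = (√2*I)/j = (I*√2)/j = I*√2/j)
Q(F) = 2*F/(-5 + F) (Q(F) = (F + F)/(F - 5) = (2*F)/(-5 + F) = 2*F/(-5 + F))
58086/Q(y(7)) = 58086/((2*(I*√2/7)/(-5 + I*√2/7))) = 58086/((2*I*√2/(7*(-5 + I*√2/7)))) = 58086*(-7*I*√2*(-5 + I*√2/7)/4) = -203301*I*√2*(-5 + I*√2/7)/2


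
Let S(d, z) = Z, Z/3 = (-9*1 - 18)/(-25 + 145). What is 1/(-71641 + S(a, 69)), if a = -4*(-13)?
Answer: -40/2865667 ≈ -1.3958e-5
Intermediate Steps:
a = 52
Z = -27/40 (Z = 3*((-9*1 - 18)/(-25 + 145)) = 3*((-9 - 18)/120) = 3*(-27*1/120) = 3*(-9/40) = -27/40 ≈ -0.67500)
S(d, z) = -27/40
1/(-71641 + S(a, 69)) = 1/(-71641 - 27/40) = 1/(-2865667/40) = -40/2865667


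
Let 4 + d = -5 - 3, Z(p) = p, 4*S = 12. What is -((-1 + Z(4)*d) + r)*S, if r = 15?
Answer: 102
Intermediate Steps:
S = 3 (S = (1/4)*12 = 3)
d = -12 (d = -4 + (-5 - 3) = -4 - 8 = -12)
-((-1 + Z(4)*d) + r)*S = -((-1 + 4*(-12)) + 15)*3 = -((-1 - 48) + 15)*3 = -(-49 + 15)*3 = -(-34)*3 = -1*(-102) = 102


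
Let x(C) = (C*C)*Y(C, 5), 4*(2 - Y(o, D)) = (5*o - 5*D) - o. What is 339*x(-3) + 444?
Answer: 139071/4 ≈ 34768.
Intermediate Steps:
Y(o, D) = 2 - o + 5*D/4 (Y(o, D) = 2 - ((5*o - 5*D) - o)/4 = 2 - ((-5*D + 5*o) - o)/4 = 2 - (-5*D + 4*o)/4 = 2 + (-o + 5*D/4) = 2 - o + 5*D/4)
x(C) = C²*(33/4 - C) (x(C) = (C*C)*(2 - C + (5/4)*5) = C²*(2 - C + 25/4) = C²*(33/4 - C))
339*x(-3) + 444 = 339*((-3)²*(33/4 - 1*(-3))) + 444 = 339*(9*(33/4 + 3)) + 444 = 339*(9*(45/4)) + 444 = 339*(405/4) + 444 = 137295/4 + 444 = 139071/4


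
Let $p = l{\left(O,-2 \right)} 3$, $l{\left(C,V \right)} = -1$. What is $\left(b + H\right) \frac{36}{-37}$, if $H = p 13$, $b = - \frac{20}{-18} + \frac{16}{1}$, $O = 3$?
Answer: $\frac{788}{37} \approx 21.297$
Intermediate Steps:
$p = -3$ ($p = \left(-1\right) 3 = -3$)
$b = \frac{154}{9}$ ($b = \left(-20\right) \left(- \frac{1}{18}\right) + 16 \cdot 1 = \frac{10}{9} + 16 = \frac{154}{9} \approx 17.111$)
$H = -39$ ($H = \left(-3\right) 13 = -39$)
$\left(b + H\right) \frac{36}{-37} = \left(\frac{154}{9} - 39\right) \frac{36}{-37} = - \frac{197 \cdot 36 \left(- \frac{1}{37}\right)}{9} = \left(- \frac{197}{9}\right) \left(- \frac{36}{37}\right) = \frac{788}{37}$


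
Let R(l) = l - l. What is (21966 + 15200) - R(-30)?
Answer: 37166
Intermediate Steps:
R(l) = 0
(21966 + 15200) - R(-30) = (21966 + 15200) - 1*0 = 37166 + 0 = 37166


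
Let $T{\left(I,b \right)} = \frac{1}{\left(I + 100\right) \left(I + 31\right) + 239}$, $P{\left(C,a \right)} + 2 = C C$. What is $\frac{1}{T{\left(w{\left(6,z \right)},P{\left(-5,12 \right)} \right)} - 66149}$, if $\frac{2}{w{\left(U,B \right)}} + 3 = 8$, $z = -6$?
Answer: $- \frac{84789}{5608707536} \approx -1.5117 \cdot 10^{-5}$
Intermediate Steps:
$w{\left(U,B \right)} = \frac{2}{5}$ ($w{\left(U,B \right)} = \frac{2}{-3 + 8} = \frac{2}{5}$)
$P{\left(C,a \right)} = -2 + C^{2}$ ($P{\left(C,a \right)} = -2 + C C = -2 + C^{2}$)
$T{\left(I,b \right)} = \frac{1}{239 + \left(31 + I\right) \left(100 + I\right)}$ ($T{\left(I,b \right)} = \frac{1}{\left(100 + I\right) \left(31 + I\right) + 239} = \frac{1}{\left(31 + I\right) \left(100 + I\right) + 239} = \frac{1}{239 + \left(31 + I\right) \left(100 + I\right)}$)
$\frac{1}{T{\left(w{\left(6,z \right)},P{\left(-5,12 \right)} \right)} - 66149} = \frac{1}{\frac{1}{3339 + \left(\frac{2}{5}\right)^{2} + 131 \cdot \frac{2}{5}} - 66149} = \frac{1}{\frac{1}{3339 + \frac{4}{25} + \frac{262}{5}} - 66149} = \frac{1}{\frac{1}{\frac{84789}{25}} - 66149} = \frac{1}{\frac{25}{84789} - 66149} = \frac{1}{- \frac{5608707536}{84789}} = - \frac{84789}{5608707536}$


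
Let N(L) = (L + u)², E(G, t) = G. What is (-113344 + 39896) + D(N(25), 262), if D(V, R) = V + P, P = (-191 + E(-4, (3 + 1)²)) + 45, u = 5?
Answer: -72698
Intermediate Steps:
P = -150 (P = (-191 - 4) + 45 = -195 + 45 = -150)
N(L) = (5 + L)² (N(L) = (L + 5)² = (5 + L)²)
D(V, R) = -150 + V (D(V, R) = V - 150 = -150 + V)
(-113344 + 39896) + D(N(25), 262) = (-113344 + 39896) + (-150 + (5 + 25)²) = -73448 + (-150 + 30²) = -73448 + (-150 + 900) = -73448 + 750 = -72698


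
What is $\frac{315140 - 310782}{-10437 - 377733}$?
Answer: $- \frac{2179}{194085} \approx -0.011227$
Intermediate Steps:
$\frac{315140 - 310782}{-10437 - 377733} = \frac{4358}{-388170} = 4358 \left(- \frac{1}{388170}\right) = - \frac{2179}{194085}$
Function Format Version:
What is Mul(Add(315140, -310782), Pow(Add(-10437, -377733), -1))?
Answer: Rational(-2179, 194085) ≈ -0.011227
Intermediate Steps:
Mul(Add(315140, -310782), Pow(Add(-10437, -377733), -1)) = Mul(4358, Pow(-388170, -1)) = Mul(4358, Rational(-1, 388170)) = Rational(-2179, 194085)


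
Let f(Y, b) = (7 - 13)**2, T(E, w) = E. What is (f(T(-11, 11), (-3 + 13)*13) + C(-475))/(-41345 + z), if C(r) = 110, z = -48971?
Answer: -73/45158 ≈ -0.0016165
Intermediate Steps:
f(Y, b) = 36 (f(Y, b) = (-6)**2 = 36)
(f(T(-11, 11), (-3 + 13)*13) + C(-475))/(-41345 + z) = (36 + 110)/(-41345 - 48971) = 146/(-90316) = 146*(-1/90316) = -73/45158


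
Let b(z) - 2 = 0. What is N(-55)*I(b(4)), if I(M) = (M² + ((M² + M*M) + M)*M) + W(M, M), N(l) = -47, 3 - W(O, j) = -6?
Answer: -1551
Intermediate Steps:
W(O, j) = 9 (W(O, j) = 3 - 1*(-6) = 3 + 6 = 9)
b(z) = 2 (b(z) = 2 + 0 = 2)
I(M) = 9 + M² + M*(M + 2*M²) (I(M) = (M² + ((M² + M*M) + M)*M) + 9 = (M² + ((M² + M²) + M)*M) + 9 = (M² + (2*M² + M)*M) + 9 = (M² + (M + 2*M²)*M) + 9 = (M² + M*(M + 2*M²)) + 9 = 9 + M² + M*(M + 2*M²))
N(-55)*I(b(4)) = -47*(9 + 2*2² + 2*2³) = -47*(9 + 2*4 + 2*8) = -47*(9 + 8 + 16) = -47*33 = -1551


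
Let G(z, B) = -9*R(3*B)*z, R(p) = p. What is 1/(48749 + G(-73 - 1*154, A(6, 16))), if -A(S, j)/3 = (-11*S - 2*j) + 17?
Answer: 1/1538096 ≈ 6.5015e-7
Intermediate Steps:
A(S, j) = -51 + 6*j + 33*S (A(S, j) = -3*((-11*S - 2*j) + 17) = -3*(17 - 11*S - 2*j) = -51 + 6*j + 33*S)
G(z, B) = -27*B*z (G(z, B) = -9*3*B*z = -27*B*z)
1/(48749 + G(-73 - 1*154, A(6, 16))) = 1/(48749 - 27*(-51 + 6*16 + 33*6)*(-73 - 1*154)) = 1/(48749 - 27*(-51 + 96 + 198)*(-73 - 154)) = 1/(48749 - 27*243*(-227)) = 1/(48749 + 1489347) = 1/1538096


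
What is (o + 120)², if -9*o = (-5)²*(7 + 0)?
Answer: 819025/81 ≈ 10111.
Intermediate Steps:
o = -175/9 (o = -(-5)²*(7 + 0)/9 = -25*7/9 = -⅑*175 = -175/9 ≈ -19.444)
(o + 120)² = (-175/9 + 120)² = (905/9)² = 819025/81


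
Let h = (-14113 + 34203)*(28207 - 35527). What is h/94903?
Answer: -147058800/94903 ≈ -1549.6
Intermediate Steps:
h = -147058800 (h = 20090*(-7320) = -147058800)
h/94903 = -147058800/94903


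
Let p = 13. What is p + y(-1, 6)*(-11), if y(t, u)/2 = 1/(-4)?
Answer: 37/2 ≈ 18.500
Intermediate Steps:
y(t, u) = -½ (y(t, u) = 2*(1/(-4)) = 2*(1*(-¼)) = 2*(-¼) = -½)
p + y(-1, 6)*(-11) = 13 - ½*(-11) = 13 + 11/2 = 37/2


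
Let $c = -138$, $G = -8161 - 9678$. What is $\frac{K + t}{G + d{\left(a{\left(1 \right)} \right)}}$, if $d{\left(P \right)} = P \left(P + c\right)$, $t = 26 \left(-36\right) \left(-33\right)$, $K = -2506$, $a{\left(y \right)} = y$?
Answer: $- \frac{14191}{8988} \approx -1.5789$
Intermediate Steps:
$G = -17839$ ($G = -8161 - 9678 = -17839$)
$t = 30888$ ($t = \left(-936\right) \left(-33\right) = 30888$)
$d{\left(P \right)} = P \left(-138 + P\right)$ ($d{\left(P \right)} = P \left(P - 138\right) = P \left(-138 + P\right)$)
$\frac{K + t}{G + d{\left(a{\left(1 \right)} \right)}} = \frac{-2506 + 30888}{-17839 + 1 \left(-138 + 1\right)} = \frac{28382}{-17839 + 1 \left(-137\right)} = \frac{28382}{-17839 - 137} = \frac{28382}{-17976} = 28382 \left(- \frac{1}{17976}\right) = - \frac{14191}{8988}$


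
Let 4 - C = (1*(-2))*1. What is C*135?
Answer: 810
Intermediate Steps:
C = 6 (C = 4 - 1*(-2) = 4 + 2 = 6)
C*135 = 6*135 = 810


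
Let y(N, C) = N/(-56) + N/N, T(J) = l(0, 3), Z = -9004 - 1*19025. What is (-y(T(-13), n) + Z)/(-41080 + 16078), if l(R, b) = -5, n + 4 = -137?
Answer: 1569685/1400112 ≈ 1.1211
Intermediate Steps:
n = -141 (n = -4 - 137 = -141)
Z = -28029 (Z = -9004 - 19025 = -28029)
T(J) = -5
y(N, C) = 1 - N/56 (y(N, C) = N*(-1/56) + 1 = -N/56 + 1 = 1 - N/56)
(-y(T(-13), n) + Z)/(-41080 + 16078) = (-(1 - 1/56*(-5)) - 28029)/(-41080 + 16078) = (-(1 + 5/56) - 28029)/(-25002) = (-1*61/56 - 28029)*(-1/25002) = (-61/56 - 28029)*(-1/25002) = -1569685/56*(-1/25002) = 1569685/1400112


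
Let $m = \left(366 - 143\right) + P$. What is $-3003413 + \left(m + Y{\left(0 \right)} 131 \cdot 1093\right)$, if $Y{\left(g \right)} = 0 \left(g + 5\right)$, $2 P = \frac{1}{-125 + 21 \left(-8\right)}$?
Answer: $- \frac{1759869341}{586} \approx -3.0032 \cdot 10^{6}$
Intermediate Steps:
$P = - \frac{1}{586}$ ($P = \frac{1}{2 \left(-125 + 21 \left(-8\right)\right)} = \frac{1}{2 \left(-125 - 168\right)} = \frac{1}{2 \left(-293\right)} = \frac{1}{2} \left(- \frac{1}{293}\right) = - \frac{1}{586} \approx -0.0017065$)
$Y{\left(g \right)} = 0$ ($Y{\left(g \right)} = 0 \left(5 + g\right) = 0$)
$m = \frac{130677}{586}$ ($m = \left(366 - 143\right) - \frac{1}{586} = 223 - \frac{1}{586} = \frac{130677}{586} \approx 223.0$)
$-3003413 + \left(m + Y{\left(0 \right)} 131 \cdot 1093\right) = -3003413 + \left(\frac{130677}{586} + 0 \cdot 131 \cdot 1093\right) = -3003413 + \left(\frac{130677}{586} + 0 \cdot 1093\right) = -3003413 + \left(\frac{130677}{586} + 0\right) = -3003413 + \frac{130677}{586} = - \frac{1759869341}{586}$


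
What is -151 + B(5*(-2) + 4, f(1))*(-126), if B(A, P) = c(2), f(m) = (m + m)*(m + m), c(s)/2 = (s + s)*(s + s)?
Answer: -4183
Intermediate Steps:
c(s) = 8*s**2 (c(s) = 2*((s + s)*(s + s)) = 2*((2*s)*(2*s)) = 2*(4*s**2) = 8*s**2)
f(m) = 4*m**2 (f(m) = (2*m)*(2*m) = 4*m**2)
B(A, P) = 32 (B(A, P) = 8*2**2 = 8*4 = 32)
-151 + B(5*(-2) + 4, f(1))*(-126) = -151 + 32*(-126) = -151 - 4032 = -4183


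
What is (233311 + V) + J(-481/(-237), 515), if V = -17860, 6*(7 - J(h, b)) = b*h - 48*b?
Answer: 311992201/1422 ≈ 2.1940e+5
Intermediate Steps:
J(h, b) = 7 + 8*b - b*h/6 (J(h, b) = 7 - (b*h - 48*b)/6 = 7 - (-48*b + b*h)/6 = 7 + (8*b - b*h/6) = 7 + 8*b - b*h/6)
(233311 + V) + J(-481/(-237), 515) = (233311 - 17860) + (7 + 8*515 - 1/6*515*(-481/(-237))) = 215451 + (7 + 4120 - 1/6*515*(-481*(-1/237))) = 215451 + (7 + 4120 - 1/6*515*481/237) = 215451 + (7 + 4120 - 247715/1422) = 215451 + 5620879/1422 = 311992201/1422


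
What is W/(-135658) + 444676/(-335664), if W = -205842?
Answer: 1096236535/5691938364 ≈ 0.19259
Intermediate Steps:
W/(-135658) + 444676/(-335664) = -205842/(-135658) + 444676/(-335664) = -205842*(-1/135658) + 444676*(-1/335664) = 102921/67829 - 111169/83916 = 1096236535/5691938364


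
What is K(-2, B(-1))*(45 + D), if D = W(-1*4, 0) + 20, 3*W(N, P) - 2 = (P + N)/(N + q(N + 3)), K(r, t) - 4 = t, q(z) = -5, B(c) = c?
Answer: 1777/9 ≈ 197.44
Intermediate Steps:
K(r, t) = 4 + t
W(N, P) = ⅔ + (N + P)/(3*(-5 + N)) (W(N, P) = ⅔ + ((P + N)/(N - 5))/3 = ⅔ + ((N + P)/(-5 + N))/3 = ⅔ + (N + P)/(3*(-5 + N)))
D = 562/27 (D = (-10 + 0 + 3*(-1*4))/(3*(-5 - 1*4)) + 20 = (-10 + 0 + 3*(-4))/(3*(-5 - 4)) + 20 = (⅓)*(-10 + 0 - 12)/(-9) + 20 = (⅓)*(-⅑)*(-22) + 20 = 22/27 + 20 = 562/27 ≈ 20.815)
K(-2, B(-1))*(45 + D) = (4 - 1)*(45 + 562/27) = 3*(1777/27) = 1777/9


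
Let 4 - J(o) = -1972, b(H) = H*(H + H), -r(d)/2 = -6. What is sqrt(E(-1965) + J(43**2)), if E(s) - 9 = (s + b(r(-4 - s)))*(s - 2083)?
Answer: sqrt(6790481) ≈ 2605.9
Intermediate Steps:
r(d) = 12 (r(d) = -2*(-6) = 12)
b(H) = 2*H**2 (b(H) = H*(2*H) = 2*H**2)
J(o) = 1976 (J(o) = 4 - 1*(-1972) = 4 + 1972 = 1976)
E(s) = 9 + (-2083 + s)*(288 + s) (E(s) = 9 + (s + 2*12**2)*(s - 2083) = 9 + (s + 2*144)*(-2083 + s) = 9 + (s + 288)*(-2083 + s) = 9 + (288 + s)*(-2083 + s) = 9 + (-2083 + s)*(288 + s))
sqrt(E(-1965) + J(43**2)) = sqrt((-599895 + (-1965)**2 - 1795*(-1965)) + 1976) = sqrt((-599895 + 3861225 + 3527175) + 1976) = sqrt(6788505 + 1976) = sqrt(6790481)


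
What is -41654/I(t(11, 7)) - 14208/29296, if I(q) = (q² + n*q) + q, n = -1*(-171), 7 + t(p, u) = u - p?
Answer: 74695826/3242701 ≈ 23.035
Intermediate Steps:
t(p, u) = -7 + u - p (t(p, u) = -7 + (u - p) = -7 + u - p)
n = 171
I(q) = q² + 172*q (I(q) = (q² + 171*q) + q = q² + 172*q)
-41654/I(t(11, 7)) - 14208/29296 = -41654*1/((172 + (-7 + 7 - 1*11))*(-7 + 7 - 1*11)) - 14208/29296 = -41654*1/((172 + (-7 + 7 - 11))*(-7 + 7 - 11)) - 14208*1/29296 = -41654*(-1/(11*(172 - 11))) - 888/1831 = -41654/((-11*161)) - 888/1831 = -41654/(-1771) - 888/1831 = -41654*(-1/1771) - 888/1831 = 41654/1771 - 888/1831 = 74695826/3242701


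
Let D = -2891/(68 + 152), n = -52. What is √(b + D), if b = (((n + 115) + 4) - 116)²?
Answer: 7*√589655/110 ≈ 48.866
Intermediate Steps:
b = 2401 (b = (((-52 + 115) + 4) - 116)² = ((63 + 4) - 116)² = (67 - 116)² = (-49)² = 2401)
D = -2891/220 ≈ -13.141
√(b + D) = √(2401 - 2891/220) = √(525329/220) = 7*√589655/110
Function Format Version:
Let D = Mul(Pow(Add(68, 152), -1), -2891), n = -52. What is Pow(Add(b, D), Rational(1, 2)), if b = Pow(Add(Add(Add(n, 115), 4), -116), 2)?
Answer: Mul(Rational(7, 110), Pow(589655, Rational(1, 2))) ≈ 48.866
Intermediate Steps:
b = 2401 (b = Pow(Add(Add(Add(-52, 115), 4), -116), 2) = Pow(Add(Add(63, 4), -116), 2) = Pow(Add(67, -116), 2) = Pow(-49, 2) = 2401)
D = Rational(-2891, 220) (D = Mul(Pow(220, -1), -2891) = Mul(Rational(1, 220), -2891) = Rational(-2891, 220) ≈ -13.141)
Pow(Add(b, D), Rational(1, 2)) = Pow(Add(2401, Rational(-2891, 220)), Rational(1, 2)) = Pow(Rational(525329, 220), Rational(1, 2)) = Mul(Rational(7, 110), Pow(589655, Rational(1, 2)))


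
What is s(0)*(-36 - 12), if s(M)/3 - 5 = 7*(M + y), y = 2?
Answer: -2736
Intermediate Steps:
s(M) = 57 + 21*M (s(M) = 15 + 3*(7*(M + 2)) = 15 + 3*(7*(2 + M)) = 15 + 3*(14 + 7*M) = 15 + (42 + 21*M) = 57 + 21*M)
s(0)*(-36 - 12) = (57 + 21*0)*(-36 - 12) = (57 + 0)*(-48) = 57*(-48) = -2736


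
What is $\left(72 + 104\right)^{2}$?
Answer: $30976$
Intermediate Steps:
$\left(72 + 104\right)^{2} = 176^{2} = 30976$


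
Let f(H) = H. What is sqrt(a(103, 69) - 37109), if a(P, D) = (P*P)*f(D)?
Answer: 8*sqrt(10858) ≈ 833.61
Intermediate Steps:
a(P, D) = D*P**2 (a(P, D) = (P*P)*D = P**2*D = D*P**2)
sqrt(a(103, 69) - 37109) = sqrt(69*103**2 - 37109) = sqrt(69*10609 - 37109) = sqrt(732021 - 37109) = sqrt(694912) = 8*sqrt(10858)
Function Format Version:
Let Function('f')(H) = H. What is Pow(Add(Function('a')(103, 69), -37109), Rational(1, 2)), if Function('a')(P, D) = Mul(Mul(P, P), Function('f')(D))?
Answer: Mul(8, Pow(10858, Rational(1, 2))) ≈ 833.61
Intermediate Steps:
Function('a')(P, D) = Mul(D, Pow(P, 2)) (Function('a')(P, D) = Mul(Mul(P, P), D) = Mul(Pow(P, 2), D) = Mul(D, Pow(P, 2)))
Pow(Add(Function('a')(103, 69), -37109), Rational(1, 2)) = Pow(Add(Mul(69, Pow(103, 2)), -37109), Rational(1, 2)) = Pow(Add(Mul(69, 10609), -37109), Rational(1, 2)) = Pow(Add(732021, -37109), Rational(1, 2)) = Pow(694912, Rational(1, 2)) = Mul(8, Pow(10858, Rational(1, 2)))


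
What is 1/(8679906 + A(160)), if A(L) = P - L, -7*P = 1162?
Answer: 1/8679580 ≈ 1.1521e-7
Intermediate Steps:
P = -166 (P = -1/7*1162 = -166)
A(L) = -166 - L
1/(8679906 + A(160)) = 1/(8679906 + (-166 - 1*160)) = 1/(8679906 + (-166 - 160)) = 1/(8679906 - 326) = 1/8679580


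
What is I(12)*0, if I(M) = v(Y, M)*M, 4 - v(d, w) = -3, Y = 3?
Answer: 0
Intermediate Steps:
v(d, w) = 7 (v(d, w) = 4 - 1*(-3) = 4 + 3 = 7)
I(M) = 7*M
I(12)*0 = (7*12)*0 = 84*0 = 0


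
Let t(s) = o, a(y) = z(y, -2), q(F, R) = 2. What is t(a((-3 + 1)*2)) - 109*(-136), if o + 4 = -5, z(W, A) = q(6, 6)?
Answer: 14815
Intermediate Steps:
z(W, A) = 2
o = -9 (o = -4 - 5 = -9)
a(y) = 2
t(s) = -9
t(a((-3 + 1)*2)) - 109*(-136) = -9 - 109*(-136) = -9 + 14824 = 14815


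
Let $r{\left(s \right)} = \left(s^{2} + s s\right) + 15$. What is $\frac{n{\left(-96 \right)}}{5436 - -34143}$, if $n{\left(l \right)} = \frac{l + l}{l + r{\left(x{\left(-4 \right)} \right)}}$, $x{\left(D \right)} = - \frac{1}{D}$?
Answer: $\frac{512}{8535871} \approx 5.9982 \cdot 10^{-5}$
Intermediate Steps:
$r{\left(s \right)} = 15 + 2 s^{2}$ ($r{\left(s \right)} = \left(s^{2} + s^{2}\right) + 15 = 2 s^{2} + 15 = 15 + 2 s^{2}$)
$n{\left(l \right)} = \frac{2 l}{\frac{121}{8} + l}$ ($n{\left(l \right)} = \frac{l + l}{l + \left(15 + 2 \left(- \frac{1}{-4}\right)^{2}\right)} = \frac{2 l}{l + \left(15 + 2 \left(\left(-1\right) \left(- \frac{1}{4}\right)\right)^{2}\right)} = \frac{2 l}{l + \left(15 + \frac{2}{16}\right)} = \frac{2 l}{l + \left(15 + 2 \cdot \frac{1}{16}\right)} = \frac{2 l}{l + \left(15 + \frac{1}{8}\right)} = \frac{2 l}{l + \frac{121}{8}} = \frac{2 l}{\frac{121}{8} + l}$)
$\frac{n{\left(-96 \right)}}{5436 - -34143} = \frac{16 \left(-96\right) \frac{1}{121 + 8 \left(-96\right)}}{5436 - -34143} = \frac{16 \left(-96\right) \frac{1}{121 - 768}}{5436 + 34143} = \frac{16 \left(-96\right) \frac{1}{-647}}{39579} = 16 \left(-96\right) \left(- \frac{1}{647}\right) \frac{1}{39579} = \frac{1536}{647} \cdot \frac{1}{39579} = \frac{512}{8535871}$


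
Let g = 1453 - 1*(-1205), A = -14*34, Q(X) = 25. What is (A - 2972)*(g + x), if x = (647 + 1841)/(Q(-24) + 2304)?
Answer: -21353360560/2329 ≈ -9.1685e+6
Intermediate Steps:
A = -476
g = 2658 (g = 1453 + 1205 = 2658)
x = 2488/2329 (x = (647 + 1841)/(25 + 2304) = 2488/2329 ≈ 1.0683)
(A - 2972)*(g + x) = (-476 - 2972)*(2658 + 2488/2329) = -3448*6192970/2329 = -21353360560/2329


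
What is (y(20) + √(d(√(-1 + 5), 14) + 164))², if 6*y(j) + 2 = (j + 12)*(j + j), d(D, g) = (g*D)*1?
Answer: 45561 + 3408*√3 ≈ 51464.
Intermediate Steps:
d(D, g) = D*g (d(D, g) = (D*g)*1 = D*g)
y(j) = -⅓ + j*(12 + j)/3 (y(j) = -⅓ + ((j + 12)*(j + j))/6 = -⅓ + ((12 + j)*(2*j))/6 = -⅓ + (2*j*(12 + j))/6 = -⅓ + j*(12 + j)/3)
(y(20) + √(d(√(-1 + 5), 14) + 164))² = ((-⅓ + 4*20 + (⅓)*20²) + √(√(-1 + 5)*14 + 164))² = ((-⅓ + 80 + (⅓)*400) + √(√4*14 + 164))² = ((-⅓ + 80 + 400/3) + √(2*14 + 164))² = (213 + √(28 + 164))² = (213 + √192)² = (213 + 8*√3)²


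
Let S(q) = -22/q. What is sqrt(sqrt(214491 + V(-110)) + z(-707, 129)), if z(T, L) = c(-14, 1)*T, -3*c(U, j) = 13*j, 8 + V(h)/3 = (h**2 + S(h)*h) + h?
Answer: sqrt(27573 + 81*sqrt(3091))/3 ≈ 59.700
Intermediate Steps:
V(h) = -90 + 3*h + 3*h**2 (V(h) = -24 + 3*((h**2 + (-22/h)*h) + h) = -24 + 3*((h**2 - 22) + h) = -24 + 3*((-22 + h**2) + h) = -24 + 3*(-22 + h + h**2) = -24 + (-66 + 3*h + 3*h**2) = -90 + 3*h + 3*h**2)
c(U, j) = -13*j/3
z(T, L) = -13*T/3 (z(T, L) = (-13/3*1)*T = -13*T/3)
sqrt(sqrt(214491 + V(-110)) + z(-707, 129)) = sqrt(sqrt(214491 + (-90 + 3*(-110) + 3*(-110)**2)) - 13/3*(-707)) = sqrt(sqrt(214491 + (-90 - 330 + 3*12100)) + 9191/3) = sqrt(sqrt(214491 + (-90 - 330 + 36300)) + 9191/3) = sqrt(sqrt(214491 + 35880) + 9191/3) = sqrt(sqrt(250371) + 9191/3) = sqrt(9*sqrt(3091) + 9191/3) = sqrt(9191/3 + 9*sqrt(3091))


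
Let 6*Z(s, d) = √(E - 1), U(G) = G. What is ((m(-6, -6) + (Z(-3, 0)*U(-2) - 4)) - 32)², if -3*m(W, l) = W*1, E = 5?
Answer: 10816/9 ≈ 1201.8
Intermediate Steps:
m(W, l) = -W/3
Z(s, d) = ⅓ (Z(s, d) = √(5 - 1)/6 = √4/6 = (⅙)*2 = ⅓)
((m(-6, -6) + (Z(-3, 0)*U(-2) - 4)) - 32)² = ((-⅓*(-6) + ((⅓)*(-2) - 4)) - 32)² = ((2 + (-⅔ - 4)) - 32)² = ((2 - 14/3) - 32)² = (-8/3 - 32)² = (-104/3)² = 10816/9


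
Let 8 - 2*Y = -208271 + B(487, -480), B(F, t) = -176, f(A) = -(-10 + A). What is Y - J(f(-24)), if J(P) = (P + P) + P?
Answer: 208251/2 ≈ 1.0413e+5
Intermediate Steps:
f(A) = 10 - A
Y = 208455/2 (Y = 4 - (-208271 - 176)/2 = 4 - ½*(-208447) = 4 + 208447/2 = 208455/2 ≈ 1.0423e+5)
J(P) = 3*P (J(P) = 2*P + P = 3*P)
Y - J(f(-24)) = 208455/2 - 3*(10 - 1*(-24)) = 208455/2 - 3*(10 + 24) = 208455/2 - 3*34 = 208455/2 - 1*102 = 208455/2 - 102 = 208251/2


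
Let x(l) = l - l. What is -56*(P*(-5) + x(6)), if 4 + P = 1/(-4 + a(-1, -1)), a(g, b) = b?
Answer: -1176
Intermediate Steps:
x(l) = 0
P = -21/5 (P = -4 + 1/(-4 - 1) = -4 + 1/(-5) = -4 - 1/5 = -21/5 ≈ -4.2000)
-56*(P*(-5) + x(6)) = -56*(-21/5*(-5) + 0) = -56*(21 + 0) = -56*21 = -1176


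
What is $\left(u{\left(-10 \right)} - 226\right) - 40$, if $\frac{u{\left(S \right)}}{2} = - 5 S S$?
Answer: $-1266$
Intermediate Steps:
$u{\left(S \right)} = - 10 S^{2}$ ($u{\left(S \right)} = 2 - 5 S S = 2 \left(- 5 S^{2}\right) = - 10 S^{2}$)
$\left(u{\left(-10 \right)} - 226\right) - 40 = \left(- 10 \left(-10\right)^{2} - 226\right) - 40 = \left(\left(-10\right) 100 - 226\right) - 40 = \left(-1000 - 226\right) - 40 = -1226 - 40 = -1266$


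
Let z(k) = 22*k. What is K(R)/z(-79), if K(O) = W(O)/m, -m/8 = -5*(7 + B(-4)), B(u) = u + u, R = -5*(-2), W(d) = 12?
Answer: 3/17380 ≈ 0.00017261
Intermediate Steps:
R = 10
B(u) = 2*u
m = -40 (m = -(-40)*(7 + 2*(-4)) = -(-40)*(7 - 8) = -(-40)*(-1) = -8*5 = -40)
K(O) = -3/10 (K(O) = 12/(-40) = 12*(-1/40) = -3/10)
K(R)/z(-79) = -3/(10*(22*(-79))) = -3/10/(-1738) = -3/10*(-1/1738) = 3/17380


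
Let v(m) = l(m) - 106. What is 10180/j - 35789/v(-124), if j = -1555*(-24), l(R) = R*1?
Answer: 16724836/107295 ≈ 155.88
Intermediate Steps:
l(R) = R
j = 37320
v(m) = -106 + m (v(m) = m - 106 = -106 + m)
10180/j - 35789/v(-124) = 10180/37320 - 35789/(-106 - 124) = 10180*(1/37320) - 35789/(-230) = 509/1866 - 35789*(-1/230) = 509/1866 + 35789/230 = 16724836/107295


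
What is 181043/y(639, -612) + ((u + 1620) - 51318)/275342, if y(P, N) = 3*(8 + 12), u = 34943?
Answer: 24923928203/8260260 ≈ 3017.3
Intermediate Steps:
y(P, N) = 60 (y(P, N) = 3*20 = 60)
181043/y(639, -612) + ((u + 1620) - 51318)/275342 = 181043/60 + ((34943 + 1620) - 51318)/275342 = 181043*(1/60) + (36563 - 51318)*(1/275342) = 181043/60 - 14755*1/275342 = 181043/60 - 14755/275342 = 24923928203/8260260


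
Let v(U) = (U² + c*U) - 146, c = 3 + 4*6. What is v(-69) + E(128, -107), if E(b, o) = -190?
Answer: 2562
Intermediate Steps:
c = 27 (c = 3 + 24 = 27)
v(U) = -146 + U² + 27*U (v(U) = (U² + 27*U) - 146 = -146 + U² + 27*U)
v(-69) + E(128, -107) = (-146 + (-69)² + 27*(-69)) - 190 = (-146 + 4761 - 1863) - 190 = 2752 - 190 = 2562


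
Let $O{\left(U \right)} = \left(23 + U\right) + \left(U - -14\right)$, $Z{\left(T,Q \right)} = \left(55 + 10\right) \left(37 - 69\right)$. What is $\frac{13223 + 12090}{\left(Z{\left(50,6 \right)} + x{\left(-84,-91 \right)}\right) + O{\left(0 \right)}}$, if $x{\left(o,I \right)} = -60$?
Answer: $- \frac{25313}{2103} \approx -12.037$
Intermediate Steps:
$Z{\left(T,Q \right)} = -2080$ ($Z{\left(T,Q \right)} = 65 \left(-32\right) = -2080$)
$O{\left(U \right)} = 37 + 2 U$ ($O{\left(U \right)} = \left(23 + U\right) + \left(U + 14\right) = \left(23 + U\right) + \left(14 + U\right) = 37 + 2 U$)
$\frac{13223 + 12090}{\left(Z{\left(50,6 \right)} + x{\left(-84,-91 \right)}\right) + O{\left(0 \right)}} = \frac{13223 + 12090}{\left(-2080 - 60\right) + \left(37 + 2 \cdot 0\right)} = \frac{25313}{-2140 + \left(37 + 0\right)} = \frac{25313}{-2140 + 37} = \frac{25313}{-2103} = 25313 \left(- \frac{1}{2103}\right) = - \frac{25313}{2103}$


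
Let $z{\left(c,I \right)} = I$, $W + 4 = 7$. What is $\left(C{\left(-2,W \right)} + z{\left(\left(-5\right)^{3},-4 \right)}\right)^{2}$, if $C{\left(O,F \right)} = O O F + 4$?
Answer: $144$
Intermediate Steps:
$W = 3$ ($W = -4 + 7 = 3$)
$C{\left(O,F \right)} = 4 + F O^{2}$ ($C{\left(O,F \right)} = O^{2} F + 4 = F O^{2} + 4 = 4 + F O^{2}$)
$\left(C{\left(-2,W \right)} + z{\left(\left(-5\right)^{3},-4 \right)}\right)^{2} = \left(\left(4 + 3 \left(-2\right)^{2}\right) - 4\right)^{2} = \left(\left(4 + 3 \cdot 4\right) - 4\right)^{2} = \left(\left(4 + 12\right) - 4\right)^{2} = \left(16 - 4\right)^{2} = 12^{2} = 144$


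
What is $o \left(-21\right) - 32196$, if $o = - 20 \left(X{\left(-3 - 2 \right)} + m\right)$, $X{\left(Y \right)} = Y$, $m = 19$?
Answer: $-26316$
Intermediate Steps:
$o = -280$ ($o = - 20 \left(\left(-3 - 2\right) + 19\right) = - 20 \left(-5 + 19\right) = \left(-20\right) 14 = -280$)
$o \left(-21\right) - 32196 = \left(-280\right) \left(-21\right) - 32196 = 5880 - 32196 = -26316$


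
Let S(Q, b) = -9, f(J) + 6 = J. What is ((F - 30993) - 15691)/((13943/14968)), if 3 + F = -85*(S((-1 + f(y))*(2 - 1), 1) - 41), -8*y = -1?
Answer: -635197016/13943 ≈ -45557.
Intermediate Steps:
y = ⅛ (y = -⅛*(-1) = ⅛ ≈ 0.12500)
f(J) = -6 + J
F = 4247 (F = -3 - 85*(-9 - 41) = -3 - 85*(-50) = -3 + 4250 = 4247)
((F - 30993) - 15691)/((13943/14968)) = ((4247 - 30993) - 15691)/((13943/14968)) = (-26746 - 15691)/((13943*(1/14968))) = -42437/13943/14968 = -42437*14968/13943 = -635197016/13943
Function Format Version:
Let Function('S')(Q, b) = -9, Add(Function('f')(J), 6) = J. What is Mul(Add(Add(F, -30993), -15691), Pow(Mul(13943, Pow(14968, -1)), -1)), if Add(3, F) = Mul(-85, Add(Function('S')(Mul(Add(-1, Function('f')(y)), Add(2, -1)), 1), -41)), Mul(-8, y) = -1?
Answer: Rational(-635197016, 13943) ≈ -45557.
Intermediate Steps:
y = Rational(1, 8) (y = Mul(Rational(-1, 8), -1) = Rational(1, 8) ≈ 0.12500)
Function('f')(J) = Add(-6, J)
F = 4247 (F = Add(-3, Mul(-85, Add(-9, -41))) = Add(-3, Mul(-85, -50)) = Add(-3, 4250) = 4247)
Mul(Add(Add(F, -30993), -15691), Pow(Mul(13943, Pow(14968, -1)), -1)) = Mul(Add(Add(4247, -30993), -15691), Pow(Mul(13943, Pow(14968, -1)), -1)) = Mul(Add(-26746, -15691), Pow(Mul(13943, Rational(1, 14968)), -1)) = Mul(-42437, Pow(Rational(13943, 14968), -1)) = Mul(-42437, Rational(14968, 13943)) = Rational(-635197016, 13943)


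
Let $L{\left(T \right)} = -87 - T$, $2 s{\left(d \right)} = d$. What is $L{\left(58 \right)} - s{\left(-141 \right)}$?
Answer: $- \frac{149}{2} \approx -74.5$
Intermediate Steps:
$s{\left(d \right)} = \frac{d}{2}$
$L{\left(58 \right)} - s{\left(-141 \right)} = \left(-87 - 58\right) - \frac{1}{2} \left(-141\right) = \left(-87 - 58\right) - - \frac{141}{2} = -145 + \frac{141}{2} = - \frac{149}{2}$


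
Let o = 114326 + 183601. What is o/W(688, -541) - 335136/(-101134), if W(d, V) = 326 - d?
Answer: -15004614993/18305254 ≈ -819.69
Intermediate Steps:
o = 297927
o/W(688, -541) - 335136/(-101134) = 297927/(326 - 1*688) - 335136/(-101134) = 297927/(326 - 688) - 335136*(-1/101134) = 297927/(-362) + 167568/50567 = 297927*(-1/362) + 167568/50567 = -297927/362 + 167568/50567 = -15004614993/18305254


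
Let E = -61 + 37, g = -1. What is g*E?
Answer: 24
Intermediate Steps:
E = -24
g*E = -1*(-24) = 24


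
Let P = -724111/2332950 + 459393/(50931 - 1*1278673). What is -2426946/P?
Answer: 868925755769069925/245095298339 ≈ 3.5453e+6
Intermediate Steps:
P = -490190596678/716065174725 (P = -724111*1/2332950 + 459393/(50931 - 1278673) = -724111/2332950 + 459393/(-1227742) = -724111/2332950 + 459393*(-1/1227742) = -724111/2332950 - 459393/1227742 = -490190596678/716065174725 ≈ -0.68456)
-2426946/P = -2426946/(-490190596678/716065174725) = -2426946*(-716065174725/490190596678) = 868925755769069925/245095298339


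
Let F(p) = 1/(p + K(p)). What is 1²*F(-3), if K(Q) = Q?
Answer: -⅙ ≈ -0.16667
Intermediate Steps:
F(p) = 1/(2*p) (F(p) = 1/(p + p) = 1/(2*p))
1²*F(-3) = 1²*((½)/(-3)) = 1*((½)*(-⅓)) = 1*(-⅙) = -⅙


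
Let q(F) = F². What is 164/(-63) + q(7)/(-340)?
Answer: -58847/21420 ≈ -2.7473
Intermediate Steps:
164/(-63) + q(7)/(-340) = 164/(-63) + 7²/(-340) = 164*(-1/63) + 49*(-1/340) = -164/63 - 49/340 = -58847/21420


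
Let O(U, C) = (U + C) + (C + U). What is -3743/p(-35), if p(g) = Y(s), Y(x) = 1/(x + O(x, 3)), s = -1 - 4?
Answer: 33687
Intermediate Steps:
s = -5
O(U, C) = 2*C + 2*U (O(U, C) = (C + U) + (C + U) = 2*C + 2*U)
Y(x) = 1/(6 + 3*x) (Y(x) = 1/(x + (2*3 + 2*x)) = 1/(x + (6 + 2*x)) = 1/(6 + 3*x))
p(g) = -1/9 (p(g) = 1/(3*(2 - 5)) = (1/3)/(-3) = (1/3)*(-1/3) = -1/9)
-3743/p(-35) = -3743/(-1/9) = -3743*(-9) = 33687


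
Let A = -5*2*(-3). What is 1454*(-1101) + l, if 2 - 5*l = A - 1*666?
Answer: -8003632/5 ≈ -1.6007e+6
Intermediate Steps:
A = 30 (A = -10*(-3) = 30)
l = 638/5 (l = ⅖ - (30 - 1*666)/5 = ⅖ - (30 - 666)/5 = ⅖ - ⅕*(-636) = ⅖ + 636/5 = 638/5 ≈ 127.60)
1454*(-1101) + l = 1454*(-1101) + 638/5 = -1600854 + 638/5 = -8003632/5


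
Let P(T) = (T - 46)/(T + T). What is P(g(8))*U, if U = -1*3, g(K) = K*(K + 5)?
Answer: -87/104 ≈ -0.83654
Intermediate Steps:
g(K) = K*(5 + K)
P(T) = (-46 + T)/(2*T) (P(T) = (-46 + T)/((2*T)) = (-46 + T)*(1/(2*T)) = (-46 + T)/(2*T))
U = -3
P(g(8))*U = ((-46 + 8*(5 + 8))/(2*((8*(5 + 8)))))*(-3) = ((-46 + 8*13)/(2*((8*13))))*(-3) = ((½)*(-46 + 104)/104)*(-3) = ((½)*(1/104)*58)*(-3) = (29/104)*(-3) = -87/104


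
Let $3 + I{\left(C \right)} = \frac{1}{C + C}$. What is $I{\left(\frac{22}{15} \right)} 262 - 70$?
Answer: $- \frac{16867}{22} \approx -766.68$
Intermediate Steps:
$I{\left(C \right)} = -3 + \frac{1}{2 C}$ ($I{\left(C \right)} = -3 + \frac{1}{C + C} = -3 + \frac{1}{2 C}$)
$I{\left(\frac{22}{15} \right)} 262 - 70 = \left(-3 + \frac{1}{2 \cdot \frac{22}{15}}\right) 262 - 70 = \left(-3 + \frac{1}{2} \cdot \frac{15}{22}\right) 262 - 70 = \left(-3 + \frac{15}{44}\right) 262 - 70 = \left(- \frac{117}{44}\right) 262 - 70 = - \frac{15327}{22} - 70 = - \frac{16867}{22}$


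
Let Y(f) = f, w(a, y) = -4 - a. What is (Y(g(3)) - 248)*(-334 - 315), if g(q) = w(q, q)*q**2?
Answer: 201839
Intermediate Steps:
g(q) = q**2*(-4 - q) (g(q) = (-4 - q)*q**2 = q**2*(-4 - q))
(Y(g(3)) - 248)*(-334 - 315) = (3**2*(-4 - 1*3) - 248)*(-334 - 315) = (9*(-4 - 3) - 248)*(-649) = (9*(-7) - 248)*(-649) = (-63 - 248)*(-649) = -311*(-649) = 201839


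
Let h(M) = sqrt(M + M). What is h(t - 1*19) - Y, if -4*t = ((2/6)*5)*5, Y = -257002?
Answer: 257002 + I*sqrt(1518)/6 ≈ 2.57e+5 + 6.4936*I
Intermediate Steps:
t = -25/12 (t = -(2/6)*5*5/4 = -(2*(1/6))*5*5/4 = -(1/3)*5*5/4 = -5*5/12 = -1/4*25/3 = -25/12 ≈ -2.0833)
h(M) = sqrt(2)*sqrt(M) (h(M) = sqrt(2*M) = sqrt(2)*sqrt(M))
h(t - 1*19) - Y = sqrt(2)*sqrt(-25/12 - 1*19) - 1*(-257002) = sqrt(2)*sqrt(-25/12 - 19) + 257002 = sqrt(2)*sqrt(-253/12) + 257002 = sqrt(2)*(I*sqrt(759)/6) + 257002 = I*sqrt(1518)/6 + 257002 = 257002 + I*sqrt(1518)/6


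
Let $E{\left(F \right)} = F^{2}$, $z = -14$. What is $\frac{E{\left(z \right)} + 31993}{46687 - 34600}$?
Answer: $\frac{32189}{12087} \approx 2.6631$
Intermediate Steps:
$\frac{E{\left(z \right)} + 31993}{46687 - 34600} = \frac{\left(-14\right)^{2} + 31993}{46687 - 34600} = \frac{196 + 31993}{12087} = 32189 \cdot \frac{1}{12087} = \frac{32189}{12087}$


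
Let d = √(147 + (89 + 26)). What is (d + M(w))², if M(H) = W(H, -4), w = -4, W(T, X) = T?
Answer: (4 - √262)² ≈ 148.51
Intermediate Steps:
M(H) = H
d = √262 (d = √(147 + 115) = √262 ≈ 16.186)
(d + M(w))² = (√262 - 4)² = (-4 + √262)²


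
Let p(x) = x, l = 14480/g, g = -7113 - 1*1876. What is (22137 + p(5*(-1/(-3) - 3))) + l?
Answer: 596565479/26967 ≈ 22122.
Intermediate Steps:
g = -8989 (g = -7113 - 1876 = -8989)
l = -14480/8989 (l = 14480/(-8989) = 14480*(-1/8989) = -14480/8989 ≈ -1.6109)
(22137 + p(5*(-1/(-3) - 3))) + l = (22137 + 5*(-1/(-3) - 3)) - 14480/8989 = (22137 + 5*(-1*(-⅓) - 3)) - 14480/8989 = (22137 + 5*(⅓ - 3)) - 14480/8989 = (22137 + 5*(-8/3)) - 14480/8989 = (22137 - 40/3) - 14480/8989 = 66371/3 - 14480/8989 = 596565479/26967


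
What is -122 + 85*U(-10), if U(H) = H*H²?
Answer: -85122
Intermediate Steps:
U(H) = H³
-122 + 85*U(-10) = -122 + 85*(-10)³ = -122 + 85*(-1000) = -122 - 85000 = -85122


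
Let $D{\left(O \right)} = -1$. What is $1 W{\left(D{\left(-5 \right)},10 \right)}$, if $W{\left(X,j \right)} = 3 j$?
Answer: $30$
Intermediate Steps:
$1 W{\left(D{\left(-5 \right)},10 \right)} = 1 \cdot 3 \cdot 10 = 1 \cdot 30 = 30$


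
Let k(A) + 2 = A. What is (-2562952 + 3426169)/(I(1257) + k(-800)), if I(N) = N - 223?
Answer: 863217/232 ≈ 3720.8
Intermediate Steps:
k(A) = -2 + A
I(N) = -223 + N
(-2562952 + 3426169)/(I(1257) + k(-800)) = (-2562952 + 3426169)/((-223 + 1257) + (-2 - 800)) = 863217/(1034 - 802) = 863217/232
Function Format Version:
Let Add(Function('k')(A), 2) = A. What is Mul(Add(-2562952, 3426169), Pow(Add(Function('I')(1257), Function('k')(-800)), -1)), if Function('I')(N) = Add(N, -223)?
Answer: Rational(863217, 232) ≈ 3720.8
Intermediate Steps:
Function('k')(A) = Add(-2, A)
Function('I')(N) = Add(-223, N)
Mul(Add(-2562952, 3426169), Pow(Add(Function('I')(1257), Function('k')(-800)), -1)) = Mul(Add(-2562952, 3426169), Pow(Add(Add(-223, 1257), Add(-2, -800)), -1)) = Mul(863217, Pow(Add(1034, -802), -1)) = Mul(863217, Pow(232, -1)) = Mul(863217, Rational(1, 232)) = Rational(863217, 232)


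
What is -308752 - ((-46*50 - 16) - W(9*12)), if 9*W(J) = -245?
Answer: -2758169/9 ≈ -3.0646e+5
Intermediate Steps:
W(J) = -245/9 (W(J) = (⅑)*(-245) = -245/9)
-308752 - ((-46*50 - 16) - W(9*12)) = -308752 - ((-46*50 - 16) - 1*(-245/9)) = -308752 - ((-2300 - 16) + 245/9) = -308752 - (-2316 + 245/9) = -308752 - 1*(-20599/9) = -308752 + 20599/9 = -2758169/9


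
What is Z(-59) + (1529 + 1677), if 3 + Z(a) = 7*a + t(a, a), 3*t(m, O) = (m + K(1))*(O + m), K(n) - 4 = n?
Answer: 4914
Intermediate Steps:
K(n) = 4 + n
t(m, O) = (5 + m)*(O + m)/3 (t(m, O) = ((m + (4 + 1))*(O + m))/3 = ((m + 5)*(O + m))/3 = ((5 + m)*(O + m))/3 = (5 + m)*(O + m)/3)
Z(a) = -3 + 2*a²/3 + 31*a/3 (Z(a) = -3 + (7*a + (a²/3 + 5*a/3 + 5*a/3 + a*a/3)) = -3 + (7*a + (a²/3 + 5*a/3 + 5*a/3 + a²/3)) = -3 + (7*a + (2*a²/3 + 10*a/3)) = -3 + (2*a²/3 + 31*a/3) = -3 + 2*a²/3 + 31*a/3)
Z(-59) + (1529 + 1677) = (-3 + (⅔)*(-59)² + (31/3)*(-59)) + (1529 + 1677) = (-3 + (⅔)*3481 - 1829/3) + 3206 = (-3 + 6962/3 - 1829/3) + 3206 = 1708 + 3206 = 4914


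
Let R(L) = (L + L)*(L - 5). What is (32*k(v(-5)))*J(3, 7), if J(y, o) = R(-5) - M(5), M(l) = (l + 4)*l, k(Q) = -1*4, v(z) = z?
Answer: -7040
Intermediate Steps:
k(Q) = -4
R(L) = 2*L*(-5 + L) (R(L) = (2*L)*(-5 + L) = 2*L*(-5 + L))
M(l) = l*(4 + l) (M(l) = (4 + l)*l = l*(4 + l))
J(y, o) = 55 (J(y, o) = 2*(-5)*(-5 - 5) - 5*(4 + 5) = 2*(-5)*(-10) - 5*9 = 100 - 1*45 = 100 - 45 = 55)
(32*k(v(-5)))*J(3, 7) = (32*(-4))*55 = -128*55 = -7040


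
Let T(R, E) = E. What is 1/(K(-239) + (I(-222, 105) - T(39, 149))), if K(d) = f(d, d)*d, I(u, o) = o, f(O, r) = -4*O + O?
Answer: -1/171407 ≈ -5.8341e-6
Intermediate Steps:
f(O, r) = -3*O
K(d) = -3*d² (K(d) = (-3*d)*d = -3*d²)
1/(K(-239) + (I(-222, 105) - T(39, 149))) = 1/(-3*(-239)² + (105 - 1*149)) = 1/(-3*57121 + (105 - 149)) = 1/(-171363 - 44) = 1/(-171407) = -1/171407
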